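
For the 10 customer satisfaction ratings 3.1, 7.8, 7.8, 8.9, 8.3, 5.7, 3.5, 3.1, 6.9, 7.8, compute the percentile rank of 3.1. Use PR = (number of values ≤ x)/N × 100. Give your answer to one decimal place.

20.0

N = 10.
Strictly below 3.1: 0. Equal to 3.1: 2.
PR = 2/10 × 100 = 20.0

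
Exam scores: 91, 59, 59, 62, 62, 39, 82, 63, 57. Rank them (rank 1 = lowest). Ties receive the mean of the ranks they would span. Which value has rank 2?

Sorted (ascending): 39, 57, 59, 59, 62, 62, 63, 82, 91
The 2 values of 59 occupy positions 3–4 → average rank (3+4)/2 = 3.5.
The 2 values of 62 occupy positions 5–6 → average rank (5+6)/2 = 5.5.
Rank 2 → value 57.

57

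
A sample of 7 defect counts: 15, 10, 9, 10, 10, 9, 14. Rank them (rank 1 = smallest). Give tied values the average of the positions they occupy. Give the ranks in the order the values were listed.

Sorted (ascending): 9, 9, 10, 10, 10, 14, 15
The 2 values of 9 occupy positions 1–2 → average rank (1+2)/2 = 1.5.
The 3 values of 10 occupy positions 3–5 → average rank 4.

7, 4, 1.5, 4, 4, 1.5, 6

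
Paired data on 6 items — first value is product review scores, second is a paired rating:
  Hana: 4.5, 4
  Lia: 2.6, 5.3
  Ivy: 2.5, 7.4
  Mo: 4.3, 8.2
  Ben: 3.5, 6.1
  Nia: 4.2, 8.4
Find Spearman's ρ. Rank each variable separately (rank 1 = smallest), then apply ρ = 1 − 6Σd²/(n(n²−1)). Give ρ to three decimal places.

Ranks of variable 1: 6, 2, 1, 5, 3, 4
Ranks of variable 2: 1, 2, 4, 5, 3, 6
d = r₁ − r₂: 5, 0, -3, 0, 0, -2
d²: 25, 0, 9, 0, 0, 4; Σd² = 38
ρ = 1 − 6·38/(6·35) = 1 − 228/210 = -0.086

-0.086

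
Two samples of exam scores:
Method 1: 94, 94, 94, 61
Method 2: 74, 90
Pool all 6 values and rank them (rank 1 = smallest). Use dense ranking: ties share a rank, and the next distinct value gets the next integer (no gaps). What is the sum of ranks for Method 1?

Sorted (ascending): 61, 74, 90, 94, 94, 94
The 3 values of 94 share dense rank 4.
Remaining distinct values take the next consecutive integers.
Method 1 values → pooled ranks: 94→4, 94→4, 94→4, 61→1
Rank sum = 4 + 4 + 4 + 1 = 13

13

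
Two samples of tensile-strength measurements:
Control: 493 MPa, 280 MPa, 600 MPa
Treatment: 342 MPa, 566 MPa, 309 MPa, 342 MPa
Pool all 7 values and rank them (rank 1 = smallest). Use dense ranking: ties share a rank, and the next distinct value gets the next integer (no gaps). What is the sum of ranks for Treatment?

Sorted (ascending): 280, 309, 342, 342, 493, 566, 600
The 2 values of 342 share dense rank 3.
Remaining distinct values take the next consecutive integers.
Treatment values → pooled ranks: 342→3, 566→5, 309→2, 342→3
Rank sum = 3 + 5 + 2 + 3 = 13

13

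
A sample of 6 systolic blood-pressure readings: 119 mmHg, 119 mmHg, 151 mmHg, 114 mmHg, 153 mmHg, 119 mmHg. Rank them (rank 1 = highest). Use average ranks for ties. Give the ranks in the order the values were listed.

Sorted (descending): 153, 151, 119, 119, 119, 114
The 3 values of 119 occupy positions 3–5 → average rank 4.

4, 4, 2, 6, 1, 4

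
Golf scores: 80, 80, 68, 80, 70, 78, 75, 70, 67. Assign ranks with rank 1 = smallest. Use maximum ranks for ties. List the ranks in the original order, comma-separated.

Sorted (ascending): 67, 68, 70, 70, 75, 78, 80, 80, 80
The 2 values of 70 occupy positions 3–4 → each gets rank 4.
The 3 values of 80 occupy positions 7–9 → each gets rank 9.

9, 9, 2, 9, 4, 6, 5, 4, 1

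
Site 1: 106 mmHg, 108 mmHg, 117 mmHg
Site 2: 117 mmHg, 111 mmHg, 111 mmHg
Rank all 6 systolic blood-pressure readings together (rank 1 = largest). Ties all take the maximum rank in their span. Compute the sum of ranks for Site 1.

Sorted (descending): 117, 117, 111, 111, 108, 106
The 2 values of 117 occupy positions 1–2 → each gets rank 2.
The 2 values of 111 occupy positions 3–4 → each gets rank 4.
Site 1 values → pooled ranks: 106→6, 108→5, 117→2
Rank sum = 6 + 5 + 2 = 13

13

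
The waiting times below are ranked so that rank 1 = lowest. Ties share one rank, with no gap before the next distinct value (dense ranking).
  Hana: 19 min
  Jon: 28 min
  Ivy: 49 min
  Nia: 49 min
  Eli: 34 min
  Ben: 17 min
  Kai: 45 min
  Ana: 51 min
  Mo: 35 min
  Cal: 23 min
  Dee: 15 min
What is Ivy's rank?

Sorted (ascending): 15, 17, 19, 23, 28, 34, 35, 45, 49, 49, 51
The 2 values of 49 share dense rank 9.
Remaining distinct values take the next consecutive integers.
Ivy has value 49 min → rank 9.

9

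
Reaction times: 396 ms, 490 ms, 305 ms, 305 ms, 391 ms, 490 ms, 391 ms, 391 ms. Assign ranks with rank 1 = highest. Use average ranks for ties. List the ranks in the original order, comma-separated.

Sorted (descending): 490, 490, 396, 391, 391, 391, 305, 305
The 2 values of 490 occupy positions 1–2 → average rank (1+2)/2 = 1.5.
The 3 values of 391 occupy positions 4–6 → average rank 5.
The 2 values of 305 occupy positions 7–8 → average rank (7+8)/2 = 7.5.

3, 1.5, 7.5, 7.5, 5, 1.5, 5, 5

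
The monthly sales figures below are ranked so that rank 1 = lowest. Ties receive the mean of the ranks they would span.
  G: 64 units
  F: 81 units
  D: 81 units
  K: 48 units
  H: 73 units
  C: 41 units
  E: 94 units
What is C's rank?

1

Sorted (ascending): 41, 48, 64, 73, 81, 81, 94
The 2 values of 81 occupy positions 5–6 → average rank (5+6)/2 = 5.5.
C has value 41 units → rank 1.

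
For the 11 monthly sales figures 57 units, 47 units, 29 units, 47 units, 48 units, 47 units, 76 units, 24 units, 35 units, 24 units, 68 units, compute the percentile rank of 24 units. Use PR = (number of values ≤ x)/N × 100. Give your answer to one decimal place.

18.2

N = 11.
Strictly below 24: 0. Equal to 24: 2.
PR = 2/11 × 100 = 18.2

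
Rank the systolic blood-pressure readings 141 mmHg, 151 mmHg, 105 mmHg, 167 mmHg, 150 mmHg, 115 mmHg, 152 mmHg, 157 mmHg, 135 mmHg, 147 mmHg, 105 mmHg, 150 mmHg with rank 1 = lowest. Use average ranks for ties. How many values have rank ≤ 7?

6

Sorted (ascending): 105, 105, 115, 135, 141, 147, 150, 150, 151, 152, 157, 167
The 2 values of 105 occupy positions 1–2 → average rank (1+2)/2 = 1.5.
The 2 values of 150 occupy positions 7–8 → average rank (7+8)/2 = 7.5.
Ranks ≤ 7: {1.5, 1.5, 3, 4, 5, 6} → 6 values.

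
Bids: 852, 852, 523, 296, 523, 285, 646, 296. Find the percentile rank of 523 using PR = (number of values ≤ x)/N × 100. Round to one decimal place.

N = 8.
Strictly below 523: 3. Equal to 523: 2.
PR = 5/8 × 100 = 62.5

62.5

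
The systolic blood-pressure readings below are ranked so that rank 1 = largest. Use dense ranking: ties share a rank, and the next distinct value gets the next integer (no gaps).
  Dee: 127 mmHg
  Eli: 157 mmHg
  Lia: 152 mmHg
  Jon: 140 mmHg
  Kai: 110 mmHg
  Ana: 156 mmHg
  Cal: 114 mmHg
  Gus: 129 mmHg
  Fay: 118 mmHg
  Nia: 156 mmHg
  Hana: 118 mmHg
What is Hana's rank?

Sorted (descending): 157, 156, 156, 152, 140, 129, 127, 118, 118, 114, 110
The 2 values of 156 share dense rank 2.
The 2 values of 118 share dense rank 7.
Remaining distinct values take the next consecutive integers.
Hana has value 118 mmHg → rank 7.

7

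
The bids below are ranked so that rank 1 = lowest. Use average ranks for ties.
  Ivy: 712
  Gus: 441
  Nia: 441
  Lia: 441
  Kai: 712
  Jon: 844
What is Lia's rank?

Sorted (ascending): 441, 441, 441, 712, 712, 844
The 3 values of 441 occupy positions 1–3 → average rank 2.
The 2 values of 712 occupy positions 4–5 → average rank (4+5)/2 = 4.5.
Lia has value 441 → rank 2.

2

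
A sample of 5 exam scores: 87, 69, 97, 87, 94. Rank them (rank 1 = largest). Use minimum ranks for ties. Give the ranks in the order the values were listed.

Sorted (descending): 97, 94, 87, 87, 69
The 2 values of 87 occupy positions 3–4 → each gets rank 3.

3, 5, 1, 3, 2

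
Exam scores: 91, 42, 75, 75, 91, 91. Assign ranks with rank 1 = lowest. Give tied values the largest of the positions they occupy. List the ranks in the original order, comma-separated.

6, 1, 3, 3, 6, 6

Sorted (ascending): 42, 75, 75, 91, 91, 91
The 2 values of 75 occupy positions 2–3 → each gets rank 3.
The 3 values of 91 occupy positions 4–6 → each gets rank 6.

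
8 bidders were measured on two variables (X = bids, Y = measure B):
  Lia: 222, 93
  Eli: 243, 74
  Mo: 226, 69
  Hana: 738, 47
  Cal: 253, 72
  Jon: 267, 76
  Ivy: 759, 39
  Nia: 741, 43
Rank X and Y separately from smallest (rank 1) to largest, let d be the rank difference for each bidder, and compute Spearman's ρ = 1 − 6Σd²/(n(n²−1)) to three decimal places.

-0.786

Ranks of variable 1: 1, 3, 2, 6, 4, 5, 8, 7
Ranks of variable 2: 8, 6, 4, 3, 5, 7, 1, 2
d = r₁ − r₂: -7, -3, -2, 3, -1, -2, 7, 5
d²: 49, 9, 4, 9, 1, 4, 49, 25; Σd² = 150
ρ = 1 − 6·150/(8·63) = 1 − 900/504 = -0.786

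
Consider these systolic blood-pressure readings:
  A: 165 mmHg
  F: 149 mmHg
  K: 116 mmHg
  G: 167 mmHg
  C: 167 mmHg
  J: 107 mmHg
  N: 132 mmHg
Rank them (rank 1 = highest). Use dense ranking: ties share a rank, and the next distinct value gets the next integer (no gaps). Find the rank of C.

1

Sorted (descending): 167, 167, 165, 149, 132, 116, 107
The 2 values of 167 share dense rank 1.
Remaining distinct values take the next consecutive integers.
C has value 167 mmHg → rank 1.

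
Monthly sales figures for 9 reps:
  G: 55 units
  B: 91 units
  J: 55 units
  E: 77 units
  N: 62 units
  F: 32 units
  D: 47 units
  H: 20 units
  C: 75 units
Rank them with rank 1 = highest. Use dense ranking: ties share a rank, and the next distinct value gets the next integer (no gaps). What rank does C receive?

Sorted (descending): 91, 77, 75, 62, 55, 55, 47, 32, 20
The 2 values of 55 share dense rank 5.
Remaining distinct values take the next consecutive integers.
C has value 75 units → rank 3.

3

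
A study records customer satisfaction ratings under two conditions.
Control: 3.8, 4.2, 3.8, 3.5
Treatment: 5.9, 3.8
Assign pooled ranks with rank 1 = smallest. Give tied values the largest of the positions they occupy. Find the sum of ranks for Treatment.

Sorted (ascending): 3.5, 3.8, 3.8, 3.8, 4.2, 5.9
The 3 values of 3.8 occupy positions 2–4 → each gets rank 4.
Treatment values → pooled ranks: 5.9→6, 3.8→4
Rank sum = 6 + 4 = 10

10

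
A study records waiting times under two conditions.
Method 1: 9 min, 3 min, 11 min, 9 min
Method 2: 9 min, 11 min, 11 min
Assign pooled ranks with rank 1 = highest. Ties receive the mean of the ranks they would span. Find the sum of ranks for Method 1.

Sorted (descending): 11, 11, 11, 9, 9, 9, 3
The 3 values of 11 occupy positions 1–3 → average rank 2.
The 3 values of 9 occupy positions 4–6 → average rank 5.
Method 1 values → pooled ranks: 9→5, 3→7, 11→2, 9→5
Rank sum = 5 + 7 + 2 + 5 = 19

19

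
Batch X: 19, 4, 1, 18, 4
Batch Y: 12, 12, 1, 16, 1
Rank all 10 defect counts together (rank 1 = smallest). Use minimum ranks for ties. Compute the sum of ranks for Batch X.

Sorted (ascending): 1, 1, 1, 4, 4, 12, 12, 16, 18, 19
The 3 values of 1 occupy positions 1–3 → each gets rank 1.
The 2 values of 4 occupy positions 4–5 → each gets rank 4.
The 2 values of 12 occupy positions 6–7 → each gets rank 6.
Batch X values → pooled ranks: 19→10, 4→4, 1→1, 18→9, 4→4
Rank sum = 10 + 4 + 1 + 9 + 4 = 28

28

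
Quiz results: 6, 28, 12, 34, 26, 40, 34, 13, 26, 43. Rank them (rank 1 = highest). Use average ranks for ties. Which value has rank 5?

Sorted (descending): 43, 40, 34, 34, 28, 26, 26, 13, 12, 6
The 2 values of 34 occupy positions 3–4 → average rank (3+4)/2 = 3.5.
The 2 values of 26 occupy positions 6–7 → average rank (6+7)/2 = 6.5.
Rank 5 → value 28.

28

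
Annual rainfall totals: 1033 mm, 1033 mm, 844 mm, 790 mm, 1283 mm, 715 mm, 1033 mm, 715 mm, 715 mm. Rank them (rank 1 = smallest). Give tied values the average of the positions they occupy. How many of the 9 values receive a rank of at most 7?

Sorted (ascending): 715, 715, 715, 790, 844, 1033, 1033, 1033, 1283
The 3 values of 715 occupy positions 1–3 → average rank 2.
The 3 values of 1033 occupy positions 6–8 → average rank 7.
Ranks ≤ 7: {2, 2, 2, 4, 5, 7, 7, 7} → 8 values.

8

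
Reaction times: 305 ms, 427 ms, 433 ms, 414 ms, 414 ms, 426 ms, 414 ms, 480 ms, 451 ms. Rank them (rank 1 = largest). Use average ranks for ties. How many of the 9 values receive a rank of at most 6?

Sorted (descending): 480, 451, 433, 427, 426, 414, 414, 414, 305
The 3 values of 414 occupy positions 6–8 → average rank 7.
Ranks ≤ 6: {1, 2, 3, 4, 5} → 5 values.

5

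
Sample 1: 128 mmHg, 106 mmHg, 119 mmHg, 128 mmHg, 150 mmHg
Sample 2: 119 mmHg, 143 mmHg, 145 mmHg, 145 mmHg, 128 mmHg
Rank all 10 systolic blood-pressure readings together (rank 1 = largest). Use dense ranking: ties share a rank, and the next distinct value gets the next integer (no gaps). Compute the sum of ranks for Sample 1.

Sorted (descending): 150, 145, 145, 143, 128, 128, 128, 119, 119, 106
The 2 values of 145 share dense rank 2.
The 3 values of 128 share dense rank 4.
The 2 values of 119 share dense rank 5.
Remaining distinct values take the next consecutive integers.
Sample 1 values → pooled ranks: 128→4, 106→6, 119→5, 128→4, 150→1
Rank sum = 4 + 6 + 5 + 4 + 1 = 20

20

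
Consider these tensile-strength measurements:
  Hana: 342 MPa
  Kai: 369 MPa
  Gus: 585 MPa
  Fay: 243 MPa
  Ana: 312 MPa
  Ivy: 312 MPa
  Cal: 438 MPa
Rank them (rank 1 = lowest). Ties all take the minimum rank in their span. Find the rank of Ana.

Sorted (ascending): 243, 312, 312, 342, 369, 438, 585
The 2 values of 312 occupy positions 2–3 → each gets rank 2.
Ana has value 312 MPa → rank 2.

2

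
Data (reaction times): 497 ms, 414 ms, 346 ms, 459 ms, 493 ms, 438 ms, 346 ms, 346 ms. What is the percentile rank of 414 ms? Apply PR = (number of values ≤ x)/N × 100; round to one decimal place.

50.0

N = 8.
Strictly below 414: 3. Equal to 414: 1.
PR = 4/8 × 100 = 50.0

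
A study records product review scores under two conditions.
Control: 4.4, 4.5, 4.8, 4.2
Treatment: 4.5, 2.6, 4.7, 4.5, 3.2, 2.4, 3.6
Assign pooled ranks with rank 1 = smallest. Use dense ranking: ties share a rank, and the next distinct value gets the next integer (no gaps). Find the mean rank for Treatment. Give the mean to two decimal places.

4.57

Sorted (ascending): 2.4, 2.6, 3.2, 3.6, 4.2, 4.4, 4.5, 4.5, 4.5, 4.7, 4.8
The 3 values of 4.5 share dense rank 7.
Remaining distinct values take the next consecutive integers.
Treatment values → pooled ranks: 4.5→7, 2.6→2, 4.7→8, 4.5→7, 3.2→3, 2.4→1, 3.6→4
Mean rank = (7 + 2 + 8 + 7 + 3 + 1 + 4) / 7 = 4.57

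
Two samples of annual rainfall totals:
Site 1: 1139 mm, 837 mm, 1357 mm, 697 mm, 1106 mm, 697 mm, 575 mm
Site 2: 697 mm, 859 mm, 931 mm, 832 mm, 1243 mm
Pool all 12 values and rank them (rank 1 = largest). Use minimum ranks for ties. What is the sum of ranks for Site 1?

45

Sorted (descending): 1357, 1243, 1139, 1106, 931, 859, 837, 832, 697, 697, 697, 575
The 3 values of 697 occupy positions 9–11 → each gets rank 9.
Site 1 values → pooled ranks: 1139→3, 837→7, 1357→1, 697→9, 1106→4, 697→9, 575→12
Rank sum = 3 + 7 + 1 + 9 + 4 + 9 + 12 = 45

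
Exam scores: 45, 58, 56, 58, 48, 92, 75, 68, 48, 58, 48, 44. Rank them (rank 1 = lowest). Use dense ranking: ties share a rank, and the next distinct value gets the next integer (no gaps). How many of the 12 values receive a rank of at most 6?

Sorted (ascending): 44, 45, 48, 48, 48, 56, 58, 58, 58, 68, 75, 92
The 3 values of 48 share dense rank 3.
The 3 values of 58 share dense rank 5.
Remaining distinct values take the next consecutive integers.
Ranks ≤ 6: {1, 2, 3, 3, 3, 4, 5, 5, 5, 6} → 10 values.

10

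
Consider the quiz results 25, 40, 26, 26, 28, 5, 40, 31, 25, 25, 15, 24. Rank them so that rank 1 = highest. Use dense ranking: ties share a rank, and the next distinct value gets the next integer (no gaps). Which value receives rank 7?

Sorted (descending): 40, 40, 31, 28, 26, 26, 25, 25, 25, 24, 15, 5
The 2 values of 40 share dense rank 1.
The 2 values of 26 share dense rank 4.
The 3 values of 25 share dense rank 5.
Remaining distinct values take the next consecutive integers.
Rank 7 → value 15.

15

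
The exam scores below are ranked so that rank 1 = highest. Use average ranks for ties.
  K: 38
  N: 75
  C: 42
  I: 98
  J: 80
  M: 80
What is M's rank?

Sorted (descending): 98, 80, 80, 75, 42, 38
The 2 values of 80 occupy positions 2–3 → average rank (2+3)/2 = 2.5.
M has value 80 → rank 2.5.

2.5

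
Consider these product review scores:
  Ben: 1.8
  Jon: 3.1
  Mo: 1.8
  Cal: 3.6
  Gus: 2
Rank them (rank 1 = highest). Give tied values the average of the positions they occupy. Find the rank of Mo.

Sorted (descending): 3.6, 3.1, 2, 1.8, 1.8
The 2 values of 1.8 occupy positions 4–5 → average rank (4+5)/2 = 4.5.
Mo has value 1.8 → rank 4.5.

4.5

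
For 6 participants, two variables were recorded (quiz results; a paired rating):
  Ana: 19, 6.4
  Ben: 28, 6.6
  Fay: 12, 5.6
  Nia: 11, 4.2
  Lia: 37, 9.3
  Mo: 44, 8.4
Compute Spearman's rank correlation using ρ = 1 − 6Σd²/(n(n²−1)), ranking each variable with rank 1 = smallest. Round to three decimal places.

0.943

Ranks of variable 1: 3, 4, 2, 1, 5, 6
Ranks of variable 2: 3, 4, 2, 1, 6, 5
d = r₁ − r₂: 0, 0, 0, 0, -1, 1
d²: 0, 0, 0, 0, 1, 1; Σd² = 2
ρ = 1 − 6·2/(6·35) = 1 − 12/210 = 0.943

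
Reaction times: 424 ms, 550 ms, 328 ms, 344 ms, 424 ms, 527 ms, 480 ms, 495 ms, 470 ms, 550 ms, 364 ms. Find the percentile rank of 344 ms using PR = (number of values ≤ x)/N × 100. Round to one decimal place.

18.2

N = 11.
Strictly below 344: 1. Equal to 344: 1.
PR = 2/11 × 100 = 18.2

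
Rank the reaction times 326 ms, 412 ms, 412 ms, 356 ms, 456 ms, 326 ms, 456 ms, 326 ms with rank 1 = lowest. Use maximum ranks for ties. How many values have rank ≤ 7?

6

Sorted (ascending): 326, 326, 326, 356, 412, 412, 456, 456
The 3 values of 326 occupy positions 1–3 → each gets rank 3.
The 2 values of 412 occupy positions 5–6 → each gets rank 6.
The 2 values of 456 occupy positions 7–8 → each gets rank 8.
Ranks ≤ 7: {3, 3, 3, 4, 6, 6} → 6 values.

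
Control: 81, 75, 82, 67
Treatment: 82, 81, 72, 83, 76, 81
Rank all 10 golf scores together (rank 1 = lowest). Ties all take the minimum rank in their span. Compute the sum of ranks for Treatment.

Sorted (ascending): 67, 72, 75, 76, 81, 81, 81, 82, 82, 83
The 3 values of 81 occupy positions 5–7 → each gets rank 5.
The 2 values of 82 occupy positions 8–9 → each gets rank 8.
Treatment values → pooled ranks: 82→8, 81→5, 72→2, 83→10, 76→4, 81→5
Rank sum = 8 + 5 + 2 + 10 + 4 + 5 = 34

34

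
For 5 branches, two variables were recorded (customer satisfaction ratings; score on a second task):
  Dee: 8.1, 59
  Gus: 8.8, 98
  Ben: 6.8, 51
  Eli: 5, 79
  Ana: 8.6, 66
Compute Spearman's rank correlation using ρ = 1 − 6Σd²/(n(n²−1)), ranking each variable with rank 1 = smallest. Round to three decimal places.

Ranks of variable 1: 3, 5, 2, 1, 4
Ranks of variable 2: 2, 5, 1, 4, 3
d = r₁ − r₂: 1, 0, 1, -3, 1
d²: 1, 0, 1, 9, 1; Σd² = 12
ρ = 1 − 6·12/(5·24) = 1 − 72/120 = 0.400

0.400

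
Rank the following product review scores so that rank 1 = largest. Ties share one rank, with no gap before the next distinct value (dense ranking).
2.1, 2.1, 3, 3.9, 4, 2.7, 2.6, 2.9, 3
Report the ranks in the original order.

7, 7, 3, 2, 1, 5, 6, 4, 3

Sorted (descending): 4, 3.9, 3, 3, 2.9, 2.7, 2.6, 2.1, 2.1
The 2 values of 3 share dense rank 3.
The 2 values of 2.1 share dense rank 7.
Remaining distinct values take the next consecutive integers.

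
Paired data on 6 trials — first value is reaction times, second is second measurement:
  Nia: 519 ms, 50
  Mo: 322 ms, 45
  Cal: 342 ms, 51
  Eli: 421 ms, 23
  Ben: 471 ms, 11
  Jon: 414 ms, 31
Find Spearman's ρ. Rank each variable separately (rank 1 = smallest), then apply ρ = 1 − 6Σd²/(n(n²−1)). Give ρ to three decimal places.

Ranks of variable 1: 6, 1, 2, 4, 5, 3
Ranks of variable 2: 5, 4, 6, 2, 1, 3
d = r₁ − r₂: 1, -3, -4, 2, 4, 0
d²: 1, 9, 16, 4, 16, 0; Σd² = 46
ρ = 1 − 6·46/(6·35) = 1 − 276/210 = -0.314

-0.314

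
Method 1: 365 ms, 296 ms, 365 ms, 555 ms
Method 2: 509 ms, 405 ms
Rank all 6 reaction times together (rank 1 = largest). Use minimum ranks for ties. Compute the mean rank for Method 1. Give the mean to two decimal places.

Sorted (descending): 555, 509, 405, 365, 365, 296
The 2 values of 365 occupy positions 4–5 → each gets rank 4.
Method 1 values → pooled ranks: 365→4, 296→6, 365→4, 555→1
Mean rank = (4 + 6 + 4 + 1) / 4 = 3.75

3.75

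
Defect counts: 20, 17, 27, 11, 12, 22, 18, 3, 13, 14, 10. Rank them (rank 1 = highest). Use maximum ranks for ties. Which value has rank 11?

Sorted (descending): 27, 22, 20, 18, 17, 14, 13, 12, 11, 10, 3
No ties — each value takes its position as its rank.
Rank 11 → value 3.

3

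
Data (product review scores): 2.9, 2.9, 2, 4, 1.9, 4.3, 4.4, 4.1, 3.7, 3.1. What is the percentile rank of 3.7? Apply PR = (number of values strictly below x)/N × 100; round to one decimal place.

N = 10.
Strictly below 3.7: 5. Equal to 3.7: 1.
PR = 5/10 × 100 = 50.0

50.0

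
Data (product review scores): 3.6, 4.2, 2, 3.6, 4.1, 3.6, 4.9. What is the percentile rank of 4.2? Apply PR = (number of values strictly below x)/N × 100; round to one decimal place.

N = 7.
Strictly below 4.2: 5. Equal to 4.2: 1.
PR = 5/7 × 100 = 71.4

71.4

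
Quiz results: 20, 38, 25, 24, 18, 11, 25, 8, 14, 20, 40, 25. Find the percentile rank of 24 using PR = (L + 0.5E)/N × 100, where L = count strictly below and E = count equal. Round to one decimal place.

N = 12.
Strictly below 24: 6. Equal to 24: 1.
PR = (6 + 0.5·1)/12 × 100 = 54.2

54.2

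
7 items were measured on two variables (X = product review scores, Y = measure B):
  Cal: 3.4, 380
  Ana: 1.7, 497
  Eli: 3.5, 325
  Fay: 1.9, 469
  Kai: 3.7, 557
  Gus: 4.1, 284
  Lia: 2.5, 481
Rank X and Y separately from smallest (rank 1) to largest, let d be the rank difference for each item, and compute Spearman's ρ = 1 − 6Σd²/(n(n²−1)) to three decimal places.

Ranks of variable 1: 4, 1, 5, 2, 6, 7, 3
Ranks of variable 2: 3, 6, 2, 4, 7, 1, 5
d = r₁ − r₂: 1, -5, 3, -2, -1, 6, -2
d²: 1, 25, 9, 4, 1, 36, 4; Σd² = 80
ρ = 1 − 6·80/(7·48) = 1 − 480/336 = -0.429

-0.429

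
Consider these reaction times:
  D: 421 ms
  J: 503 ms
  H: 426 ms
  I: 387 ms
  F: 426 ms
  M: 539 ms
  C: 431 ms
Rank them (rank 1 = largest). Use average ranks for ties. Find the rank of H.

Sorted (descending): 539, 503, 431, 426, 426, 421, 387
The 2 values of 426 occupy positions 4–5 → average rank (4+5)/2 = 4.5.
H has value 426 ms → rank 4.5.

4.5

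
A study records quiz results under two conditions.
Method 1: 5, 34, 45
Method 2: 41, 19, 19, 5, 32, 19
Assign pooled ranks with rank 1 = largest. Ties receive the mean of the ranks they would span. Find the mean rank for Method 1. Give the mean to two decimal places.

4.17

Sorted (descending): 45, 41, 34, 32, 19, 19, 19, 5, 5
The 3 values of 19 occupy positions 5–7 → average rank 6.
The 2 values of 5 occupy positions 8–9 → average rank (8+9)/2 = 8.5.
Method 1 values → pooled ranks: 5→8.5, 34→3, 45→1
Mean rank = (8.5 + 3 + 1) / 3 = 4.17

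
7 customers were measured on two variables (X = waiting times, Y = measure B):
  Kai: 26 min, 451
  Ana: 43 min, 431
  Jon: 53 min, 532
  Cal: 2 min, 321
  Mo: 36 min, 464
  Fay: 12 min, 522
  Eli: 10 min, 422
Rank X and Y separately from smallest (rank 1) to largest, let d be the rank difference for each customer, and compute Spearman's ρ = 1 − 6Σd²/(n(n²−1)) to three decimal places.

0.679

Ranks of variable 1: 4, 6, 7, 1, 5, 3, 2
Ranks of variable 2: 4, 3, 7, 1, 5, 6, 2
d = r₁ − r₂: 0, 3, 0, 0, 0, -3, 0
d²: 0, 9, 0, 0, 0, 9, 0; Σd² = 18
ρ = 1 − 6·18/(7·48) = 1 − 108/336 = 0.679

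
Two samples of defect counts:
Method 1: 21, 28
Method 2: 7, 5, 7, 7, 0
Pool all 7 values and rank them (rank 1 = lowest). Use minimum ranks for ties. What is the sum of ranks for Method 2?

12

Sorted (ascending): 0, 5, 7, 7, 7, 21, 28
The 3 values of 7 occupy positions 3–5 → each gets rank 3.
Method 2 values → pooled ranks: 7→3, 5→2, 7→3, 7→3, 0→1
Rank sum = 3 + 2 + 3 + 3 + 1 = 12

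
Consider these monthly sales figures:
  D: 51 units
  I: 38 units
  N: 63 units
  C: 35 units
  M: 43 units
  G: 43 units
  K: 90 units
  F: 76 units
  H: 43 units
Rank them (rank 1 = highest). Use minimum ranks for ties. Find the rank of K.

1

Sorted (descending): 90, 76, 63, 51, 43, 43, 43, 38, 35
The 3 values of 43 occupy positions 5–7 → each gets rank 5.
K has value 90 units → rank 1.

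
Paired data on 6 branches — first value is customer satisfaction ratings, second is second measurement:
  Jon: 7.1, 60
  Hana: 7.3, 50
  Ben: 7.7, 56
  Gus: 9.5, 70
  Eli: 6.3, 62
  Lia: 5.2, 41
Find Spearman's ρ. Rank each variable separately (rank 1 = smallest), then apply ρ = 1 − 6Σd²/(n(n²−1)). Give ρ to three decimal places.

0.486

Ranks of variable 1: 3, 4, 5, 6, 2, 1
Ranks of variable 2: 4, 2, 3, 6, 5, 1
d = r₁ − r₂: -1, 2, 2, 0, -3, 0
d²: 1, 4, 4, 0, 9, 0; Σd² = 18
ρ = 1 − 6·18/(6·35) = 1 − 108/210 = 0.486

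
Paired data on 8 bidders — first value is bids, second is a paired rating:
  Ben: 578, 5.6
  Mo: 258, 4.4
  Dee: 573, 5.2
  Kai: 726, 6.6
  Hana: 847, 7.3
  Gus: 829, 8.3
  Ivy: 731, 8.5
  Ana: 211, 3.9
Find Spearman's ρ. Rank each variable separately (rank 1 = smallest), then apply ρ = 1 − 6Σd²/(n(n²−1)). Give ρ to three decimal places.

Ranks of variable 1: 4, 2, 3, 5, 8, 7, 6, 1
Ranks of variable 2: 4, 2, 3, 5, 6, 7, 8, 1
d = r₁ − r₂: 0, 0, 0, 0, 2, 0, -2, 0
d²: 0, 0, 0, 0, 4, 0, 4, 0; Σd² = 8
ρ = 1 − 6·8/(8·63) = 1 − 48/504 = 0.905

0.905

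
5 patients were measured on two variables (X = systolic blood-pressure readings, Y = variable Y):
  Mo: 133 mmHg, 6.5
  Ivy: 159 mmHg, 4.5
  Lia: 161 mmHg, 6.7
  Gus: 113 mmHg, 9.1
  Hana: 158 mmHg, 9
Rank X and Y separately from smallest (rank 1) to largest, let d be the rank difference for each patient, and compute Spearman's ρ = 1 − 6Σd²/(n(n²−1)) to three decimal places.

Ranks of variable 1: 2, 4, 5, 1, 3
Ranks of variable 2: 2, 1, 3, 5, 4
d = r₁ − r₂: 0, 3, 2, -4, -1
d²: 0, 9, 4, 16, 1; Σd² = 30
ρ = 1 − 6·30/(5·24) = 1 − 180/120 = -0.500

-0.500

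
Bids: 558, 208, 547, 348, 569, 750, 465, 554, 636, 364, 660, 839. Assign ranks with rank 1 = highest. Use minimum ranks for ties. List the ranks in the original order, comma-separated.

Sorted (descending): 839, 750, 660, 636, 569, 558, 554, 547, 465, 364, 348, 208
No ties — each value takes its position as its rank.

6, 12, 8, 11, 5, 2, 9, 7, 4, 10, 3, 1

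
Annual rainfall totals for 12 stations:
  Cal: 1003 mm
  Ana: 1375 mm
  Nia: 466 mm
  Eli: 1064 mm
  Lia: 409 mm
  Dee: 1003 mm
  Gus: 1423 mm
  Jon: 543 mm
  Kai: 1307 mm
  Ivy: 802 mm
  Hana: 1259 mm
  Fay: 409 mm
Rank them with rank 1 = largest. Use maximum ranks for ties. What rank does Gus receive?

1

Sorted (descending): 1423, 1375, 1307, 1259, 1064, 1003, 1003, 802, 543, 466, 409, 409
The 2 values of 1003 occupy positions 6–7 → each gets rank 7.
The 2 values of 409 occupy positions 11–12 → each gets rank 12.
Gus has value 1423 mm → rank 1.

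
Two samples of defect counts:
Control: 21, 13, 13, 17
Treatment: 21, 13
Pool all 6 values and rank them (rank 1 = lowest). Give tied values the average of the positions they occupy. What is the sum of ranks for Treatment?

7.5

Sorted (ascending): 13, 13, 13, 17, 21, 21
The 3 values of 13 occupy positions 1–3 → average rank 2.
The 2 values of 21 occupy positions 5–6 → average rank (5+6)/2 = 5.5.
Treatment values → pooled ranks: 21→5.5, 13→2
Rank sum = 5.5 + 2 = 7.5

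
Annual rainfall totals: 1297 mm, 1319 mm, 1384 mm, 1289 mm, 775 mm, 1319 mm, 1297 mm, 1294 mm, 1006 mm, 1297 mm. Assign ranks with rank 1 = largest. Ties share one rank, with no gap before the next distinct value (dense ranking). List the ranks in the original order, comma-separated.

3, 2, 1, 5, 7, 2, 3, 4, 6, 3

Sorted (descending): 1384, 1319, 1319, 1297, 1297, 1297, 1294, 1289, 1006, 775
The 2 values of 1319 share dense rank 2.
The 3 values of 1297 share dense rank 3.
Remaining distinct values take the next consecutive integers.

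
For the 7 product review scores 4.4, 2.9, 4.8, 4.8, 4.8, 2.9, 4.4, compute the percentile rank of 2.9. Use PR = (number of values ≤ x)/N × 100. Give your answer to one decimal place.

N = 7.
Strictly below 2.9: 0. Equal to 2.9: 2.
PR = 2/7 × 100 = 28.6

28.6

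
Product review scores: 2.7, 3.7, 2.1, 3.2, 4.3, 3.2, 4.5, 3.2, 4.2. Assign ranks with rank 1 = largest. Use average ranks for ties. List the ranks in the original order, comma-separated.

8, 4, 9, 6, 2, 6, 1, 6, 3

Sorted (descending): 4.5, 4.3, 4.2, 3.7, 3.2, 3.2, 3.2, 2.7, 2.1
The 3 values of 3.2 occupy positions 5–7 → average rank 6.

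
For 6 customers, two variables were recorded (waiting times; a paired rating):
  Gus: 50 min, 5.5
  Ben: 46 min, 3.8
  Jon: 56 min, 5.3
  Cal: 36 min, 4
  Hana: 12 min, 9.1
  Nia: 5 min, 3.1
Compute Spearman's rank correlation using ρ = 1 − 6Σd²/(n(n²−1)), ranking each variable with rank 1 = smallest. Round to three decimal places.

0.314

Ranks of variable 1: 5, 4, 6, 3, 2, 1
Ranks of variable 2: 5, 2, 4, 3, 6, 1
d = r₁ − r₂: 0, 2, 2, 0, -4, 0
d²: 0, 4, 4, 0, 16, 0; Σd² = 24
ρ = 1 − 6·24/(6·35) = 1 − 144/210 = 0.314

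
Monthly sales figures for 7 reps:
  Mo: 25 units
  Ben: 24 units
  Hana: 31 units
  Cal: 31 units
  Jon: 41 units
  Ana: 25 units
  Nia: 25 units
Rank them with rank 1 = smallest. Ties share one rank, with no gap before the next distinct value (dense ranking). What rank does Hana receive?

Sorted (ascending): 24, 25, 25, 25, 31, 31, 41
The 3 values of 25 share dense rank 2.
The 2 values of 31 share dense rank 3.
Remaining distinct values take the next consecutive integers.
Hana has value 31 units → rank 3.

3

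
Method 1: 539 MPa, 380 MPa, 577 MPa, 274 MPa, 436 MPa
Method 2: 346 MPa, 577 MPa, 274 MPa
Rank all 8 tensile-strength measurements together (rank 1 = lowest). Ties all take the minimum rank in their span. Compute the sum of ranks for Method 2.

Sorted (ascending): 274, 274, 346, 380, 436, 539, 577, 577
The 2 values of 274 occupy positions 1–2 → each gets rank 1.
The 2 values of 577 occupy positions 7–8 → each gets rank 7.
Method 2 values → pooled ranks: 346→3, 577→7, 274→1
Rank sum = 3 + 7 + 1 = 11

11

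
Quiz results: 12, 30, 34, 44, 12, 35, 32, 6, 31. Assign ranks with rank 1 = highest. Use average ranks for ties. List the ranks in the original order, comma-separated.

7.5, 6, 3, 1, 7.5, 2, 4, 9, 5

Sorted (descending): 44, 35, 34, 32, 31, 30, 12, 12, 6
The 2 values of 12 occupy positions 7–8 → average rank (7+8)/2 = 7.5.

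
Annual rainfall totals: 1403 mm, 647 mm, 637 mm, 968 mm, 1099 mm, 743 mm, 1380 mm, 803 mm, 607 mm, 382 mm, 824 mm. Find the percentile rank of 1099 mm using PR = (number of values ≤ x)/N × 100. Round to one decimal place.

81.8

N = 11.
Strictly below 1099: 8. Equal to 1099: 1.
PR = 9/11 × 100 = 81.8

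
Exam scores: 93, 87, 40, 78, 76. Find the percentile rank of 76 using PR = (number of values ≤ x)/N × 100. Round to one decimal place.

N = 5.
Strictly below 76: 1. Equal to 76: 1.
PR = 2/5 × 100 = 40.0

40.0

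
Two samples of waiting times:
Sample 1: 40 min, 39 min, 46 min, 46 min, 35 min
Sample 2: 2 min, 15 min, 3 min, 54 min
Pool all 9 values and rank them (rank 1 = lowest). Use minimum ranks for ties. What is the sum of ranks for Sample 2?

15

Sorted (ascending): 2, 3, 15, 35, 39, 40, 46, 46, 54
The 2 values of 46 occupy positions 7–8 → each gets rank 7.
Sample 2 values → pooled ranks: 2→1, 15→3, 3→2, 54→9
Rank sum = 1 + 3 + 2 + 9 = 15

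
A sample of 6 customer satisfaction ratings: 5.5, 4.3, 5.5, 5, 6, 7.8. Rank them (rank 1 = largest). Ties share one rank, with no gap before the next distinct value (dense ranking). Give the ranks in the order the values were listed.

Sorted (descending): 7.8, 6, 5.5, 5.5, 5, 4.3
The 2 values of 5.5 share dense rank 3.
Remaining distinct values take the next consecutive integers.

3, 5, 3, 4, 2, 1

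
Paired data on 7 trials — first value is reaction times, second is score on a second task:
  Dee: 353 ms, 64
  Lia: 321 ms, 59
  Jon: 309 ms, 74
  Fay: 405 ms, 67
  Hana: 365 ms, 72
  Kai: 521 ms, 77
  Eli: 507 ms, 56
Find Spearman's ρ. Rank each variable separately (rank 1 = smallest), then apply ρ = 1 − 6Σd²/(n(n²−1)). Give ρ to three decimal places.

0.071

Ranks of variable 1: 3, 2, 1, 5, 4, 7, 6
Ranks of variable 2: 3, 2, 6, 4, 5, 7, 1
d = r₁ − r₂: 0, 0, -5, 1, -1, 0, 5
d²: 0, 0, 25, 1, 1, 0, 25; Σd² = 52
ρ = 1 − 6·52/(7·48) = 1 − 312/336 = 0.071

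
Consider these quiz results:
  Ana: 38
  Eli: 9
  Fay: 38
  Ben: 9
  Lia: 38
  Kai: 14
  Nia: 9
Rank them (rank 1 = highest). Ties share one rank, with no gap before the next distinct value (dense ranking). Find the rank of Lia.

1

Sorted (descending): 38, 38, 38, 14, 9, 9, 9
The 3 values of 38 share dense rank 1.
The 3 values of 9 share dense rank 3.
Remaining distinct values take the next consecutive integers.
Lia has value 38 → rank 1.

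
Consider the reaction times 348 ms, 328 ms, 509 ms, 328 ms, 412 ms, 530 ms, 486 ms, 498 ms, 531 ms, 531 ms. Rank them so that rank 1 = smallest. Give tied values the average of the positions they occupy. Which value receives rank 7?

Sorted (ascending): 328, 328, 348, 412, 486, 498, 509, 530, 531, 531
The 2 values of 328 occupy positions 1–2 → average rank (1+2)/2 = 1.5.
The 2 values of 531 occupy positions 9–10 → average rank (9+10)/2 = 9.5.
Rank 7 → value 509.

509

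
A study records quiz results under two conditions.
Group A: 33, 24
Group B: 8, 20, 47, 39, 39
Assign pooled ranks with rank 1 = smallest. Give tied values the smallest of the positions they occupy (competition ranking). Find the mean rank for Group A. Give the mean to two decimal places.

3.50

Sorted (ascending): 8, 20, 24, 33, 39, 39, 47
The 2 values of 39 occupy positions 5–6 → each gets rank 5.
Group A values → pooled ranks: 33→4, 24→3
Mean rank = (4 + 3) / 2 = 3.50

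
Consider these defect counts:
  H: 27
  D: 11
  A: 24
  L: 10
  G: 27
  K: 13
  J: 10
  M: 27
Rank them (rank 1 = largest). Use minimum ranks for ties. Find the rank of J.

Sorted (descending): 27, 27, 27, 24, 13, 11, 10, 10
The 3 values of 27 occupy positions 1–3 → each gets rank 1.
The 2 values of 10 occupy positions 7–8 → each gets rank 7.
J has value 10 → rank 7.

7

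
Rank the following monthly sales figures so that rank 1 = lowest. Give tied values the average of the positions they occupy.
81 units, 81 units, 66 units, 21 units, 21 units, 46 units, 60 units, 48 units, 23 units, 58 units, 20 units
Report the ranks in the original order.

Sorted (ascending): 20, 21, 21, 23, 46, 48, 58, 60, 66, 81, 81
The 2 values of 21 occupy positions 2–3 → average rank (2+3)/2 = 2.5.
The 2 values of 81 occupy positions 10–11 → average rank (10+11)/2 = 10.5.

10.5, 10.5, 9, 2.5, 2.5, 5, 8, 6, 4, 7, 1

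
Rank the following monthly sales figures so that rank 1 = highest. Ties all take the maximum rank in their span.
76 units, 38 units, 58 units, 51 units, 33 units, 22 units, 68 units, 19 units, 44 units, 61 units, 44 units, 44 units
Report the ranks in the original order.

Sorted (descending): 76, 68, 61, 58, 51, 44, 44, 44, 38, 33, 22, 19
The 3 values of 44 occupy positions 6–8 → each gets rank 8.

1, 9, 4, 5, 10, 11, 2, 12, 8, 3, 8, 8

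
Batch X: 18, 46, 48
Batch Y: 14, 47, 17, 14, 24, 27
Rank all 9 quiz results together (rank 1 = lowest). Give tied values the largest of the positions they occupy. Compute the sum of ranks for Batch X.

20

Sorted (ascending): 14, 14, 17, 18, 24, 27, 46, 47, 48
The 2 values of 14 occupy positions 1–2 → each gets rank 2.
Batch X values → pooled ranks: 18→4, 46→7, 48→9
Rank sum = 4 + 7 + 9 = 20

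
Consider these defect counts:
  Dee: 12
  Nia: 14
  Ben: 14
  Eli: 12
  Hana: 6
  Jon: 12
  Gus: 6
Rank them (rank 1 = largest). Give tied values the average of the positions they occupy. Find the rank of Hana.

6.5

Sorted (descending): 14, 14, 12, 12, 12, 6, 6
The 2 values of 14 occupy positions 1–2 → average rank (1+2)/2 = 1.5.
The 3 values of 12 occupy positions 3–5 → average rank 4.
The 2 values of 6 occupy positions 6–7 → average rank (6+7)/2 = 6.5.
Hana has value 6 → rank 6.5.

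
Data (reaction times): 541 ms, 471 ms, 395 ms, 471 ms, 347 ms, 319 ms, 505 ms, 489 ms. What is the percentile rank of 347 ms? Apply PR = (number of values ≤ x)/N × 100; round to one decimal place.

N = 8.
Strictly below 347: 1. Equal to 347: 1.
PR = 2/8 × 100 = 25.0

25.0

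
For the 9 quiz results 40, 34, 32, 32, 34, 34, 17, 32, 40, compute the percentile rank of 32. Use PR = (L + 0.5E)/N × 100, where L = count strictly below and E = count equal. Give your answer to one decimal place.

N = 9.
Strictly below 32: 1. Equal to 32: 3.
PR = (1 + 0.5·3)/9 × 100 = 27.8

27.8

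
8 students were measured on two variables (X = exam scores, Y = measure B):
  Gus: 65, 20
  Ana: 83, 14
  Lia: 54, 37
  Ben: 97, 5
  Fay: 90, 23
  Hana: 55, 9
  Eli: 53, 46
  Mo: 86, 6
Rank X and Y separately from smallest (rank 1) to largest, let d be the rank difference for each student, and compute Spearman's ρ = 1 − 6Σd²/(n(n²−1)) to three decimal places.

Ranks of variable 1: 4, 5, 2, 8, 7, 3, 1, 6
Ranks of variable 2: 5, 4, 7, 1, 6, 3, 8, 2
d = r₁ − r₂: -1, 1, -5, 7, 1, 0, -7, 4
d²: 1, 1, 25, 49, 1, 0, 49, 16; Σd² = 142
ρ = 1 − 6·142/(8·63) = 1 − 852/504 = -0.690

-0.690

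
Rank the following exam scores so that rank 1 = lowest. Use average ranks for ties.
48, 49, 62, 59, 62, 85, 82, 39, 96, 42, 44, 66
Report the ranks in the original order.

Sorted (ascending): 39, 42, 44, 48, 49, 59, 62, 62, 66, 82, 85, 96
The 2 values of 62 occupy positions 7–8 → average rank (7+8)/2 = 7.5.

4, 5, 7.5, 6, 7.5, 11, 10, 1, 12, 2, 3, 9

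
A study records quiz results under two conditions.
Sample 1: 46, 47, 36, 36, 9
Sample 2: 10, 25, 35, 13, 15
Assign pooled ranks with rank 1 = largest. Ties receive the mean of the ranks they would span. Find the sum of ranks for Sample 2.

Sorted (descending): 47, 46, 36, 36, 35, 25, 15, 13, 10, 9
The 2 values of 36 occupy positions 3–4 → average rank (3+4)/2 = 3.5.
Sample 2 values → pooled ranks: 10→9, 25→6, 35→5, 13→8, 15→7
Rank sum = 9 + 6 + 5 + 8 + 7 = 35

35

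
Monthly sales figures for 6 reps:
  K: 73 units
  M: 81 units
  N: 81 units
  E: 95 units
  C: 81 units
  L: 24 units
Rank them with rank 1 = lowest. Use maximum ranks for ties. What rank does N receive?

Sorted (ascending): 24, 73, 81, 81, 81, 95
The 3 values of 81 occupy positions 3–5 → each gets rank 5.
N has value 81 units → rank 5.

5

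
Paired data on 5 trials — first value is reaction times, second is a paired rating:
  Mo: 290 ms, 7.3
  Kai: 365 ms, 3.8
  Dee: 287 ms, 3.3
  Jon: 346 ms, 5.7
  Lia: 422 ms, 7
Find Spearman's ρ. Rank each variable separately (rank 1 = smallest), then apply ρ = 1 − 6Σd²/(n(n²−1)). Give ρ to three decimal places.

Ranks of variable 1: 2, 4, 1, 3, 5
Ranks of variable 2: 5, 2, 1, 3, 4
d = r₁ − r₂: -3, 2, 0, 0, 1
d²: 9, 4, 0, 0, 1; Σd² = 14
ρ = 1 − 6·14/(5·24) = 1 − 84/120 = 0.300

0.300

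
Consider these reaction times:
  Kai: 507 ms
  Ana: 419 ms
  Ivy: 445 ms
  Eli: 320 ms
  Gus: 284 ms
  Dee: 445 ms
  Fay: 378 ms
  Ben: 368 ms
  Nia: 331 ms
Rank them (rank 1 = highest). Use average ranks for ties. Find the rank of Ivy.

Sorted (descending): 507, 445, 445, 419, 378, 368, 331, 320, 284
The 2 values of 445 occupy positions 2–3 → average rank (2+3)/2 = 2.5.
Ivy has value 445 ms → rank 2.5.

2.5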